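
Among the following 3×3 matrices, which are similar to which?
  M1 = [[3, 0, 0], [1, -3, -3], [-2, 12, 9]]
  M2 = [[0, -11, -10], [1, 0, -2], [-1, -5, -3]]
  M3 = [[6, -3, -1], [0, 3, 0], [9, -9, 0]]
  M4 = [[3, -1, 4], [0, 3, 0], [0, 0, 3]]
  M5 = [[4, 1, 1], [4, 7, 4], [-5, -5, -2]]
Characteristic polynomials: χ_{M1} = (x - 3)^3, χ_{M2} = (x - 1)^2(x + 5), χ_{M3} = (x - 3)^3, χ_{M4} = (x - 3)^3, χ_{M5} = (x - 3)^3.

{M1, M3, M4, M5}: invariant factors x - 3, (x - 3)^2.

{M2}: invariant factors (x - 1)^2(x + 5).

Matrices are similar if and only if their invariant-factor lists agree; the partition into similarity classes is {M1, M3, M4, M5}, {M2}.

2 classes: {M1, M3, M4, M5}, {M2}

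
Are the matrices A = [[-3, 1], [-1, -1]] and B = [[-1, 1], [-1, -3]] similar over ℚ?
Two matrices over a field are similar if and only if they have the same invariant factors.

Both A and B have characteristic polynomial (x + 2)^2 and minimal polynomial (x + 2)^2. Computing further, both have invariant factors (x + 2)^2. Hence A and B are similar.

Yes.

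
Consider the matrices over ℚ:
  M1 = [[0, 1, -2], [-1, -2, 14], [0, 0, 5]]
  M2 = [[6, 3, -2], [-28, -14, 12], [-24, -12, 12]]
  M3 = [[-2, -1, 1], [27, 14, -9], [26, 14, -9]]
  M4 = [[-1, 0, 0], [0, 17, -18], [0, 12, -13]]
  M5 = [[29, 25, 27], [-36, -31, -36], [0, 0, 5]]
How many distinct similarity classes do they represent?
Characteristic polynomials: χ_{M1} = (x - 5)(x + 1)^2, χ_{M2} = x^2(x - 4), χ_{M3} = (x - 5)(x + 1)^2, χ_{M4} = (x - 5)(x + 1)^2, χ_{M5} = (x - 5)(x + 1)^2.

{M1, M3, M5}: invariant factors (x - 5)(x + 1)^2.

{M2}: invariant factors x^2(x - 4).

{M4}: invariant factors x + 1, (x - 5)(x + 1).

Matrices are similar if and only if their invariant-factor lists agree; the partition into similarity classes is {M1, M3, M5}, {M2}, {M4}.

3 classes: {M1, M3, M5}, {M2}, {M4}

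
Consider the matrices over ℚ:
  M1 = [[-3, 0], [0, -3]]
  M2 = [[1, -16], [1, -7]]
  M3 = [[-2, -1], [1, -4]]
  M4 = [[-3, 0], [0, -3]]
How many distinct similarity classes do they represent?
2 classes: {M1, M4}, {M2, M3}

Characteristic polynomials: χ_{M1} = (x + 3)^2, χ_{M2} = (x + 3)^2, χ_{M3} = (x + 3)^2, χ_{M4} = (x + 3)^2.

{M1, M4}: invariant factors x + 3, x + 3.

{M2, M3}: invariant factors (x + 3)^2.

Matrices are similar if and only if their invariant-factor lists agree; the partition into similarity classes is {M1, M4}, {M2, M3}.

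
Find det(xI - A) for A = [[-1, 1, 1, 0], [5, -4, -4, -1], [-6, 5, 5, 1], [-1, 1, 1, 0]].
χ_A(x) = x^4

xI - A = [[x + 1, -1, -1, 0], [-5, x + 4, 4, 1], [6, -5, x - 5, -1], [1, -1, -1, x]].

Expanding det(xI - A) along the first row:
det(xI - A) = + (x + 1)·det([[x + 4, 4, 1], [-5, x - 5, -1], [-1, -1, x]]) - (-1)·det([[-5, 4, 1], [6, x - 5, -1], [1, -1, x]]) + (-1)·det([[-5, x + 4, 1], [6, -5, -1], [1, -1, x]]) - (0)·det([[-5, x + 4, 4], [6, -5, x - 5], [1, -1, -1]]).

Evaluating gives χ_A(x) = x^4.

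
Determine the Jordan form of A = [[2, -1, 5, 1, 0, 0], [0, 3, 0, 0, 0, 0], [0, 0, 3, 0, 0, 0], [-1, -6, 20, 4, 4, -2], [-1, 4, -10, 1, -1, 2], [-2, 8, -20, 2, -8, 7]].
The characteristic polynomial is det(xI - A) = (x - 3)^6, so the eigenvalues are 3 (algebraic multiplicity 6).

For λ = 3: rank(A - 3I) = 2, rank((A - 3I)^2) = 1, rank((A - 3I)^3) = 0. The eigenspace has dimension 6 - 2 = 4, so there are 4 Jordan blocks; the rank sequence gives block sizes [3, 1, 1, 1].

Assembling the blocks gives the Jordan form J above.

J = [[3, 1, 0, 0, 0, 0], [0, 3, 1, 0, 0, 0], [0, 0, 3, 0, 0, 0], [0, 0, 0, 3, 0, 0], [0, 0, 0, 0, 3, 0], [0, 0, 0, 0, 0, 3]]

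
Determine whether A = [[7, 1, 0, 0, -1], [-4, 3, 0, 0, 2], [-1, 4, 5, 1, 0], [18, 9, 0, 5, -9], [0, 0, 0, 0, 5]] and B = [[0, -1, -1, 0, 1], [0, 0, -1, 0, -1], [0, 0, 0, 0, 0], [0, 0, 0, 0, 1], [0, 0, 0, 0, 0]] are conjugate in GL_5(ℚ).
trace(A) = 25 but trace(B) = 0. The trace is a similarity invariant, so A and B are not similar.

No.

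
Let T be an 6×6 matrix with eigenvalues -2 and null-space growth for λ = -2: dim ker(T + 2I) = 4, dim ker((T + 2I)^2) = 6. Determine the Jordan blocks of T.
λ = -2: successive nullity increments [4, 2] count blocks of size ≥ k; block sizes are [2, 2, 1, 1].

Jordan blocks: (-2, 2), (-2, 2), (-2, 1), (-2, 1)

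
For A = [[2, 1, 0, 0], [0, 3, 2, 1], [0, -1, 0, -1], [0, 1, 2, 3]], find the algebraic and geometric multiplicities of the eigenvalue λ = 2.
algebraic multiplicity 4, geometric multiplicity 2

The characteristic polynomial is (x - 2)^4, so the factor x - 2 appears with exponent 4: the algebraic multiplicity is 4.

rank(A - 2I) = 2, so the eigenspace has dimension 4 - 2 = 2: the geometric multiplicity is 2.

Since 2 < 4, A is not diagonalizable.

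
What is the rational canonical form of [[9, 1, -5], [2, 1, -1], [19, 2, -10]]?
R = [[0, 0, 4], [1, 0, -4], [0, 1, 0]]

The invariant factors of A (the non-unit diagonal entries of the Smith normal form of xI - A over ℚ[x]) are x^3 + 4x - 4, each dividing the next. The characteristic polynomial is their product, x^3 + 4x - 4.

The rational canonical form is the block-diagonal matrix of companion matrices C(f_i):
R = [[0, 0, 4], [1, 0, -4], [0, 1, 0]].

Note the characteristic polynomial does not split into linear factors over ℚ, so A has no Jordan form over ℚ; the rational canonical form exists over any field.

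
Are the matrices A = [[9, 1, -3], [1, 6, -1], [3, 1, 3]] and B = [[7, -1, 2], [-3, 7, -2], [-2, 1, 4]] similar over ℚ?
Two matrices over a field are similar if and only if they have the same invariant factors.

Both A and B have characteristic polynomial (x - 6)^3 and minimal polynomial (x - 6)^3. Computing further, both have invariant factors (x - 6)^3. Hence A and B are similar.

Yes.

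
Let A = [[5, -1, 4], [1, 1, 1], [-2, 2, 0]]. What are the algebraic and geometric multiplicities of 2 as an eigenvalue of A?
The characteristic polynomial is (x - 2)^3, so the factor x - 2 appears with exponent 3: the algebraic multiplicity is 3.

rank(A - 2I) = 2, so the eigenspace has dimension 3 - 2 = 1: the geometric multiplicity is 1.

Since 1 < 3, A is not diagonalizable.

algebraic multiplicity 3, geometric multiplicity 1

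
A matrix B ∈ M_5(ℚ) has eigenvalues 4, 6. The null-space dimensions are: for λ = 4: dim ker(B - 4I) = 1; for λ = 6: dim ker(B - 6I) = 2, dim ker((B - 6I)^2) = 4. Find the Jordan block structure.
Jordan blocks: (4, 1), (6, 2), (6, 2)

λ = 4: successive nullity increments [1] count blocks of size ≥ k; block sizes are [1].
λ = 6: successive nullity increments [2, 2] count blocks of size ≥ k; block sizes are [2, 2].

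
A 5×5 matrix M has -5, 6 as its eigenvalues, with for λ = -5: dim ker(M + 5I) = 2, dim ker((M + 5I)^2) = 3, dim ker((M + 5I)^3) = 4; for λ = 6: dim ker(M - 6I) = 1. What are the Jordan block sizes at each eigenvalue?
λ = -5: successive nullity increments [2, 1, 1] count blocks of size ≥ k; block sizes are [3, 1].
λ = 6: successive nullity increments [1] count blocks of size ≥ k; block sizes are [1].

Jordan blocks: (-5, 3), (-5, 1), (6, 1)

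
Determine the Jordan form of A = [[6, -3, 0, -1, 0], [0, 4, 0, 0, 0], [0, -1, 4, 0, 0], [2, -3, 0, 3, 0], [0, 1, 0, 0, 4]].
The characteristic polynomial is det(xI - A) = (x - 5)(x - 4)^4, so the eigenvalues are 4 (algebraic multiplicity 4), 5 (algebraic multiplicity 1).

For λ = 4: rank(A - 4I) = 2, rank((A - 4I)^2) = 1. The eigenspace has dimension 5 - 2 = 3, so there are 3 Jordan blocks; the rank sequence gives block sizes [2, 1, 1].

For λ = 5: algebraic multiplicity 1 gives one 1×1 block.

Assembling the blocks gives the Jordan form J above.

J = [[4, 1, 0, 0, 0], [0, 4, 0, 0, 0], [0, 0, 4, 0, 0], [0, 0, 0, 4, 0], [0, 0, 0, 0, 5]]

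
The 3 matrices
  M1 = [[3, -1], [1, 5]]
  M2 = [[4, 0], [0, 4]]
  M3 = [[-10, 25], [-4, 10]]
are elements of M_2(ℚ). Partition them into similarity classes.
3 classes: {M1}, {M2}, {M3}

Characteristic polynomials: χ_{M1} = (x - 4)^2, χ_{M2} = (x - 4)^2, χ_{M3} = x^2.

{M1}: invariant factors (x - 4)^2.

{M2}: invariant factors x - 4, x - 4.

{M3}: invariant factors x^2.

Matrices are similar if and only if their invariant-factor lists agree; the partition into similarity classes is {M1}, {M2}, {M3}.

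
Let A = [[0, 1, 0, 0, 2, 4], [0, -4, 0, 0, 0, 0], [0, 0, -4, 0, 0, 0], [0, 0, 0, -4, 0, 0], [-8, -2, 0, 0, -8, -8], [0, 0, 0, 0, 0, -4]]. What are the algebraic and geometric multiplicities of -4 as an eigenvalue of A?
The characteristic polynomial is (x + 4)^6, so the factor x + 4 appears with exponent 6: the algebraic multiplicity is 6.

rank(A + 4I) = 1, so the eigenspace has dimension 6 - 1 = 5: the geometric multiplicity is 5.

Since 5 < 6, A is not diagonalizable.

algebraic multiplicity 6, geometric multiplicity 5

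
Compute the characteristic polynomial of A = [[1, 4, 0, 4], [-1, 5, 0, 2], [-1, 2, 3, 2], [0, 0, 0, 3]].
χ_A(x) = (x - 3)^4

xI - A = [[x - 1, -4, 0, -4], [1, x - 5, 0, -2], [1, -2, x - 3, -2], [0, 0, 0, x - 3]].

Expanding det(xI - A) along the first row:
det(xI - A) = + (x - 1)·det([[x - 5, 0, -2], [-2, x - 3, -2], [0, 0, x - 3]]) - (-4)·det([[1, 0, -2], [1, x - 3, -2], [0, 0, x - 3]]) + (0)·det([[1, x - 5, -2], [1, -2, -2], [0, 0, x - 3]]) - (-4)·det([[1, x - 5, 0], [1, -2, x - 3], [0, 0, 0]]).

Evaluating gives χ_A(x) = x^4 - 12x^3 + 54x^2 - 108x + 81 = (x - 3)^4.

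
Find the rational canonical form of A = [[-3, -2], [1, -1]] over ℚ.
The invariant factors of A (the non-unit diagonal entries of the Smith normal form of xI - A over ℚ[x]) are x^2 + 4x + 5, each dividing the next. The characteristic polynomial is their product, x^2 + 4x + 5.

The rational canonical form is the block-diagonal matrix of companion matrices C(f_i):
R = [[0, -5], [1, -4]].

Note the characteristic polynomial does not split into linear factors over ℚ, so A has no Jordan form over ℚ; the rational canonical form exists over any field.

R = [[0, -5], [1, -4]]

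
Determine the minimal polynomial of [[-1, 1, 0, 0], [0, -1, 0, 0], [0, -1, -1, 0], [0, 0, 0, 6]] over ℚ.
The characteristic polynomial factors as (x - 6)(x + 1)^3. The minimal polynomial is ∏(x - λ)^{k_λ} where k_λ is the size of the largest Jordan block at λ.

For λ = -1: rank(A + I) = 2, and the largest Jordan block has size 2 (the smallest k with rank((A + I)^k) = rank((A + I)^(k+1))).
For λ = 6: rank(A - 6I) = 3, and the largest Jordan block has size 1 (the smallest k with rank((A - 6I)^k) = rank((A - 6I)^(k+1))).

So m_A(x) = (x - 6)(x + 1)^2.

m_A(x) = (x - 6)(x + 1)^2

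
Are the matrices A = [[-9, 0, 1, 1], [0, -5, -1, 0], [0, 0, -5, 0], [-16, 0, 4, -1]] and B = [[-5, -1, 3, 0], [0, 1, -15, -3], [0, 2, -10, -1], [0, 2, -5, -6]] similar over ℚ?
Yes.

Two matrices over a field are similar if and only if they have the same invariant factors.

Both A and B have characteristic polynomial (x + 5)^4 and minimal polynomial (x + 5)^2. Computing further, both have invariant factors (x + 5)^2, (x + 5)^2. Hence A and B are similar.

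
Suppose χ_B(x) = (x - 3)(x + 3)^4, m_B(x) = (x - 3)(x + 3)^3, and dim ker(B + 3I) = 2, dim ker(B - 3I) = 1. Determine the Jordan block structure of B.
Jordan blocks: (-3, 3), (-3, 1), (3, 1)

λ = -3: algebraic multiplicity 4 (exponent in χ_B), largest block size 3 (exponent in m_B), 2 blocks (geometric multiplicity). These force block sizes [3, 1].
λ = 3: algebraic multiplicity 1 (exponent in χ_B), largest block size 1 (exponent in m_B), 1 block (geometric multiplicity). This forces block sizes [1].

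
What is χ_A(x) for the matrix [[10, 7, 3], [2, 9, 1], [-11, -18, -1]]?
χ_A(x) = (x - 6)^3

xI - A = [[x - 10, -7, -3], [-2, x - 9, -1], [11, 18, x + 1]].

Expanding det(xI - A) along the first row:
det(xI - A) = + (x - 10)·det([[x - 9, -1], [18, x + 1]]) - (-7)·det([[-2, -1], [11, x + 1]]) + (-3)·det([[-2, x - 9], [11, 18]]).

Evaluating gives χ_A(x) = x^3 - 18x^2 + 108x - 216 = (x - 6)^3.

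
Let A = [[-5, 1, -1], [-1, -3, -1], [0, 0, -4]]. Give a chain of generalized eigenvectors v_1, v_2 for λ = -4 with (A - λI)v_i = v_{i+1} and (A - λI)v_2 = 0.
v_1 = [[0, 0, 1]]^T, v_2 = [[-1, -1, 0]]^T

We seek v_1 ∈ ker((A + 4I)^2) \ ker(A + 4I), then set v_{i+1} = (A + 4I) v_i.

One such chain is v_1 = [[0, 0, 1]]^T, v_2 = [[-1, -1, 0]]^T. Check: (A + 4I) v_2 = [[0, 0, 0]]^T = 0.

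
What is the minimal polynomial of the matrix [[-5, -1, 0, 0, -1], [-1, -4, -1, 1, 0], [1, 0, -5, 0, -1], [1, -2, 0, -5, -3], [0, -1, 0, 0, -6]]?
The characteristic polynomial factors as (x + 5)^5. The minimal polynomial is ∏(x - λ)^{k_λ} where k_λ is the size of the largest Jordan block at λ.

For λ = -5: rank(A + 5I) = 3, and the largest Jordan block has size 3 (the smallest k with rank((A + 5I)^k) = rank((A + 5I)^(k+1))).

So m_A(x) = (x + 5)^3.

m_A(x) = (x + 5)^3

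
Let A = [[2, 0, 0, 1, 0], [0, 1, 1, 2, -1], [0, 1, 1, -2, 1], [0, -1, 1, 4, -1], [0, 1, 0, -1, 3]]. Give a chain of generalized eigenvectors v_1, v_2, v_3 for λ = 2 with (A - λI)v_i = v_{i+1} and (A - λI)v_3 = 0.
v_1 = [[0, 0, 1, 0, 0]]^T, v_2 = [[0, 1, -1, 1, 0]]^T, v_3 = [[1, 0, 0, 0, 0]]^T

We seek v_1 ∈ ker((A - 2I)^3) \ ker((A - 2I)^2), then set v_{i+1} = (A - 2I) v_i.

One such chain is v_1 = [[0, 0, 1, 0, 0]]^T, v_2 = [[0, 1, -1, 1, 0]]^T, v_3 = [[1, 0, 0, 0, 0]]^T. Check: (A - 2I) v_3 = [[0, 0, 0, 0, 0]]^T = 0.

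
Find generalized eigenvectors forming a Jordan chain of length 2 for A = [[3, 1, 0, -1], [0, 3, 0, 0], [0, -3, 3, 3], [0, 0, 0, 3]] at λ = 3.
We seek v_1 ∈ ker((A - 3I)^2) \ ker(A - 3I), then set v_{i+1} = (A - 3I) v_i.

One such chain is v_1 = [[0, 1, 0, 0]]^T, v_2 = [[1, 0, -3, 0]]^T. Check: (A - 3I) v_2 = [[0, 0, 0, 0]]^T = 0.

v_1 = [[0, 1, 0, 0]]^T, v_2 = [[1, 0, -3, 0]]^T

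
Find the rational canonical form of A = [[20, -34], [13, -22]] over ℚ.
The invariant factors of A (the non-unit diagonal entries of the Smith normal form of xI - A over ℚ[x]) are x^2 + 2x + 2, each dividing the next. The characteristic polynomial is their product, x^2 + 2x + 2.

The rational canonical form is the block-diagonal matrix of companion matrices C(f_i):
R = [[0, -2], [1, -2]].

Note the characteristic polynomial does not split into linear factors over ℚ, so A has no Jordan form over ℚ; the rational canonical form exists over any field.

R = [[0, -2], [1, -2]]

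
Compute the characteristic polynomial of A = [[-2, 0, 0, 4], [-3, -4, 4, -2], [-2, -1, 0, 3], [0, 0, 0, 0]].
xI - A = [[x + 2, 0, 0, -4], [3, x + 4, -4, 2], [2, 1, x, -3], [0, 0, 0, x]].

Expanding det(xI - A) along the first row:
det(xI - A) = + (x + 2)·det([[x + 4, -4, 2], [1, x, -3], [0, 0, x]]) - (0)·det([[3, -4, 2], [2, x, -3], [0, 0, x]]) + (0)·det([[3, x + 4, 2], [2, 1, -3], [0, 0, x]]) - (-4)·det([[3, x + 4, -4], [2, 1, x], [0, 0, 0]]).

Evaluating gives χ_A(x) = x^4 + 6x^3 + 12x^2 + 8x = x(x + 2)^3.

χ_A(x) = x(x + 2)^3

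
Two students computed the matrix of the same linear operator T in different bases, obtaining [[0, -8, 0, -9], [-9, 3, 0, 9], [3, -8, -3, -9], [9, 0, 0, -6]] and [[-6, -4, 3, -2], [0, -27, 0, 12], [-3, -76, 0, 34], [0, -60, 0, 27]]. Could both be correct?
Two matrices over a field are similar if and only if they have the same invariant factors.

Both A and B have characteristic polynomial (x - 3)(x + 3)^3 and minimal polynomial (x - 3)(x + 3)^2. Computing further, both have invariant factors x + 3, (x - 3)(x + 3)^2. Hence A and B are similar.

Yes.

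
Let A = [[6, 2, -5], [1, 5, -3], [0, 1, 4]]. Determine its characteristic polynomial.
xI - A = [[x - 6, -2, 5], [-1, x - 5, 3], [0, -1, x - 4]].

Expanding det(xI - A) along the first row:
det(xI - A) = + (x - 6)·det([[x - 5, 3], [-1, x - 4]]) - (-2)·det([[-1, 3], [0, x - 4]]) + (5)·det([[-1, x - 5], [0, -1]]).

Evaluating gives χ_A(x) = x^3 - 15x^2 + 75x - 125 = (x - 5)^3.

χ_A(x) = (x - 5)^3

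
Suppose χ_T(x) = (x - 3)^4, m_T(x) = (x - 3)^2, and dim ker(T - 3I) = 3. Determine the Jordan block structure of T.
Jordan blocks: (3, 2), (3, 1), (3, 1)

λ = 3: algebraic multiplicity 4 (exponent in χ_T), largest block size 2 (exponent in m_T), 3 blocks (geometric multiplicity). These force block sizes [2, 1, 1].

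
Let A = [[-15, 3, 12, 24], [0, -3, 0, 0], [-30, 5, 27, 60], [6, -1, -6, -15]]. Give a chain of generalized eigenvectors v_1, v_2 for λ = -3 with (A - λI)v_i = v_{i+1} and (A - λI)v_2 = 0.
We seek v_1 ∈ ker((A + 3I)^2) \ ker(A + 3I), then set v_{i+1} = (A + 3I) v_i.

One such chain is v_1 = [[-2, 1, -4, 1]]^T, v_2 = [[3, 0, 5, -1]]^T. Check: (A + 3I) v_2 = [[0, 0, 0, 0]]^T = 0.

v_1 = [[-2, 1, -4, 1]]^T, v_2 = [[3, 0, 5, -1]]^T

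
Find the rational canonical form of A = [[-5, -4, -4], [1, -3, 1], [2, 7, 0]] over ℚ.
R = [[0, 0, -25], [1, 0, -20], [0, 1, -8]]

The invariant factors of A (the non-unit diagonal entries of the Smith normal form of xI - A over ℚ[x]) are (x + 5)(x^2 + 3x + 5), each dividing the next. The characteristic polynomial is their product, (x + 5)(x^2 + 3x + 5).

The rational canonical form is the block-diagonal matrix of companion matrices C(f_i):
R = [[0, 0, -25], [1, 0, -20], [0, 1, -8]].

Note the characteristic polynomial does not split into linear factors over ℚ, so A has no Jordan form over ℚ; the rational canonical form exists over any field.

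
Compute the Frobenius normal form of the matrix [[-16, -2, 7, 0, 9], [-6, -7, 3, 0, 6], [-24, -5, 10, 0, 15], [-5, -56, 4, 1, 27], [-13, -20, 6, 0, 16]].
The invariant factors of A (the non-unit diagonal entries of the Smith normal form of xI - A over ℚ[x]) are x - 1, (x - 4)(x - 1)(x^2 + 2x - 2), each dividing the next. The characteristic polynomial is their product, (x - 4)(x - 1)^2(x^2 + 2x - 2).

The rational canonical form is the block-diagonal matrix of companion matrices C(f_i):
R = [[1, 0, 0, 0, 0], [0, 0, 0, 0, 8], [0, 1, 0, 0, -18], [0, 0, 1, 0, 8], [0, 0, 0, 1, 3]].

Note the characteristic polynomial does not split into linear factors over ℚ, so A has no Jordan form over ℚ; the rational canonical form exists over any field.

R = [[1, 0, 0, 0, 0], [0, 0, 0, 0, 8], [0, 1, 0, 0, -18], [0, 0, 1, 0, 8], [0, 0, 0, 1, 3]]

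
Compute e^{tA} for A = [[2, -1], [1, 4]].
e^{tA} = [[(1 - t)*e^{3*t}, -t*e^{3*t}], [t*e^{3*t}, (t + 1)*e^{3*t}]]

A has Jordan form J = [[3, 1], [0, 3]] with A = PJP^{-1}, so e^{tA} = P e^{tJ} P^{-1}.

For a Jordan block J_k(λ), e^{tJ_k(λ)} = e^{λt} · (I + tN + t^2 N^2/2! + ... + t^{k-1} N^{k-1}/(k-1)!) where N is the nilpotent superdiagonal part.

Assembling the blocks and conjugating back gives the entries of e^{tA} as shown above.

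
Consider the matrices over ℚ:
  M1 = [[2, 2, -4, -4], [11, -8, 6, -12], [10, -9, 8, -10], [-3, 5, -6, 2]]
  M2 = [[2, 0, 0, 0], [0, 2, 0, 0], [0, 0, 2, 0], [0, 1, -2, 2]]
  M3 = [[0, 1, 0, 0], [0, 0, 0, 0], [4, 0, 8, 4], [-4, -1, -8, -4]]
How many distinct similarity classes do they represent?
Characteristic polynomials: χ_{M1} = x^3(x - 4), χ_{M2} = (x - 2)^4, χ_{M3} = x^3(x - 4).

{M1}: invariant factors x^3(x - 4).

{M2}: invariant factors x - 2, x - 2, (x - 2)^2.

{M3}: invariant factors x, x^2(x - 4).

Matrices are similar if and only if their invariant-factor lists agree; the partition into similarity classes is {M1}, {M2}, {M3}.

3 classes: {M1}, {M2}, {M3}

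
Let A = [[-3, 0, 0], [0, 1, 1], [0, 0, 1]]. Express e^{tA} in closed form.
A has Jordan form J = [[-3, 0, 0], [0, 1, 1], [0, 0, 1]] with A = PJP^{-1}, so e^{tA} = P e^{tJ} P^{-1}.

For a Jordan block J_k(λ), e^{tJ_k(λ)} = e^{λt} · (I + tN + t^2 N^2/2! + ... + t^{k-1} N^{k-1}/(k-1)!) where N is the nilpotent superdiagonal part.

Assembling the blocks and conjugating back gives the entries of e^{tA} as shown above.

e^{tA} = [[e^{-3*t}, 0, 0], [0, e^{t}, t*e^{t}], [0, 0, e^{t}]]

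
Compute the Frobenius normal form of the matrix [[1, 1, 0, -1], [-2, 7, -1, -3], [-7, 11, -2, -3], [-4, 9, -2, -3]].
The invariant factors of A (the non-unit diagonal entries of the Smith normal form of xI - A over ℚ[x]) are x(x - 2)(x^2 - x + 1), each dividing the next. The characteristic polynomial is their product, x(x - 2)(x^2 - x + 1).

The rational canonical form is the block-diagonal matrix of companion matrices C(f_i):
R = [[0, 0, 0, 0], [1, 0, 0, 2], [0, 1, 0, -3], [0, 0, 1, 3]].

Note the characteristic polynomial does not split into linear factors over ℚ, so A has no Jordan form over ℚ; the rational canonical form exists over any field.

R = [[0, 0, 0, 0], [1, 0, 0, 2], [0, 1, 0, -3], [0, 0, 1, 3]]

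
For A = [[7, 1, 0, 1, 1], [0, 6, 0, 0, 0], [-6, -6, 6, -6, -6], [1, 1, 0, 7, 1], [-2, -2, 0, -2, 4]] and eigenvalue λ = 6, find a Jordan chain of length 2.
We seek v_1 ∈ ker((A - 6I)^2) \ ker(A - 6I), then set v_{i+1} = (A - 6I) v_i.

One such chain is v_1 = [[0, 1, 1, 0, 0]]^T, v_2 = [[1, 0, -6, 1, -2]]^T. Check: (A - 6I) v_2 = [[0, 0, 0, 0, 0]]^T = 0.

v_1 = [[0, 1, 1, 0, 0]]^T, v_2 = [[1, 0, -6, 1, -2]]^T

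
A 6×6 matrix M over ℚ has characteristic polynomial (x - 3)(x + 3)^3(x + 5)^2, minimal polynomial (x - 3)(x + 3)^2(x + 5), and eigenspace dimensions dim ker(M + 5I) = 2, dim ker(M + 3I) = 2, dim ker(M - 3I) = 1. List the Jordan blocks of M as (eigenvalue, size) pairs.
λ = -5: algebraic multiplicity 2 (exponent in χ_M), largest block size 1 (exponent in m_M), 2 blocks (geometric multiplicity). These force block sizes [1, 1].
λ = -3: algebraic multiplicity 3 (exponent in χ_M), largest block size 2 (exponent in m_M), 2 blocks (geometric multiplicity). These force block sizes [2, 1].
λ = 3: algebraic multiplicity 1 (exponent in χ_M), largest block size 1 (exponent in m_M), 1 block (geometric multiplicity). This forces block sizes [1].

Jordan blocks: (-5, 1), (-5, 1), (-3, 2), (-3, 1), (3, 1)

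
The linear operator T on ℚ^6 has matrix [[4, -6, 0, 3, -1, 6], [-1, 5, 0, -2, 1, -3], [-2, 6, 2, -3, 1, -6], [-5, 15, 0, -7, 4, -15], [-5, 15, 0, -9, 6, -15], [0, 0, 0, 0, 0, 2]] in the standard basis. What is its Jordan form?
J = [[2, 1, 0, 0, 0, 0], [0, 2, 0, 0, 0, 0], [0, 0, 2, 1, 0, 0], [0, 0, 0, 2, 0, 0], [0, 0, 0, 0, 2, 0], [0, 0, 0, 0, 0, 2]]

The characteristic polynomial is det(xI - A) = (x - 2)^6, so the eigenvalues are 2 (algebraic multiplicity 6).

For λ = 2: rank(A - 2I) = 2, rank((A - 2I)^2) = 0. The eigenspace has dimension 6 - 2 = 4, so there are 4 Jordan blocks; the rank sequence gives block sizes [2, 2, 1, 1].

Assembling the blocks gives the Jordan form J above.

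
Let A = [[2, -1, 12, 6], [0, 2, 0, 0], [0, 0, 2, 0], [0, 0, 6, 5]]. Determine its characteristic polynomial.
xI - A = [[x - 2, 1, -12, -6], [0, x - 2, 0, 0], [0, 0, x - 2, 0], [0, 0, -6, x - 5]].

Expanding det(xI - A) along the first row:
det(xI - A) = + (x - 2)·det([[x - 2, 0, 0], [0, x - 2, 0], [0, -6, x - 5]]) - (1)·det([[0, 0, 0], [0, x - 2, 0], [0, -6, x - 5]]) + (-12)·det([[0, x - 2, 0], [0, 0, 0], [0, 0, x - 5]]) - (-6)·det([[0, x - 2, 0], [0, 0, x - 2], [0, 0, -6]]).

Evaluating gives χ_A(x) = x^4 - 11x^3 + 42x^2 - 68x + 40 = (x - 5)(x - 2)^3.

χ_A(x) = (x - 5)(x - 2)^3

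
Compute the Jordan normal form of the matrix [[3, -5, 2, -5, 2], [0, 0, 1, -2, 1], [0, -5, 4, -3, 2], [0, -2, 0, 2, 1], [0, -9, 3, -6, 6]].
The characteristic polynomial is det(xI - A) = (x - 3)^5, so the eigenvalues are 3 (algebraic multiplicity 5).

For λ = 3: rank(A - 3I) = 3, rank((A - 3I)^2) = 1, rank((A - 3I)^3) = 0. The eigenspace has dimension 5 - 3 = 2, so there are 2 Jordan blocks; the rank sequence gives block sizes [3, 2].

Assembling the blocks gives the Jordan form J above.

J = [[3, 1, 0, 0, 0], [0, 3, 1, 0, 0], [0, 0, 3, 0, 0], [0, 0, 0, 3, 1], [0, 0, 0, 0, 3]]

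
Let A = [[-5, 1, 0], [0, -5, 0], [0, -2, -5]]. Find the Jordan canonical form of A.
The characteristic polynomial is det(xI - A) = (x + 5)^3, so the eigenvalues are -5 (algebraic multiplicity 3).

For λ = -5: rank(A + 5I) = 1, rank((A + 5I)^2) = 0. The eigenspace has dimension 3 - 1 = 2, so there are 2 Jordan blocks; the rank sequence gives block sizes [2, 1].

Assembling the blocks gives the Jordan form J above.

J = [[-5, 1, 0], [0, -5, 0], [0, 0, -5]]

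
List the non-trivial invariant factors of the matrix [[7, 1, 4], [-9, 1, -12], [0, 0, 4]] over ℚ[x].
x - 4, (x - 4)^2

The Jordan structure of A has elementary divisors (x - 4)^2, (x - 4). Arranging the block sizes at each eigenvalue in decreasing order and taking row products gives the invariant factors.

Invariant factors (smallest first, each dividing the next): x - 4, (x - 4)^2.

Check: the last factor (x - 4)^2 is the minimal polynomial, and the product (x - 4)^3 is the characteristic polynomial.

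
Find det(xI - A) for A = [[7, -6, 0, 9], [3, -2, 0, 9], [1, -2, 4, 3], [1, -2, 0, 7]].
xI - A = [[x - 7, 6, 0, -9], [-3, x + 2, 0, -9], [-1, 2, x - 4, -3], [-1, 2, 0, x - 7]].

Expanding det(xI - A) along the first row:
det(xI - A) = + (x - 7)·det([[x + 2, 0, -9], [2, x - 4, -3], [2, 0, x - 7]]) - (6)·det([[-3, 0, -9], [-1, x - 4, -3], [-1, 0, x - 7]]) + (0)·det([[-3, x + 2, -9], [-1, 2, -3], [-1, 2, x - 7]]) - (-9)·det([[-3, x + 2, 0], [-1, 2, x - 4], [-1, 2, 0]]).

Evaluating gives χ_A(x) = x^4 - 16x^3 + 96x^2 - 256x + 256 = (x - 4)^4.

χ_A(x) = (x - 4)^4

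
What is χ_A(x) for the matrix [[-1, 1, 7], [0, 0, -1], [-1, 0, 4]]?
xI - A = [[x + 1, -1, -7], [0, x, 1], [1, 0, x - 4]].

Expanding det(xI - A) along the first row:
det(xI - A) = + (x + 1)·det([[x, 1], [0, x - 4]]) - (-1)·det([[0, 1], [1, x - 4]]) + (-7)·det([[0, x], [1, 0]]).

Evaluating gives χ_A(x) = x^3 - 3x^2 + 3x - 1 = (x - 1)^3.

χ_A(x) = (x - 1)^3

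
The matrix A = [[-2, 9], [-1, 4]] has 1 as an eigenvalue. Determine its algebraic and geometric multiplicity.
The characteristic polynomial is (x - 1)^2, so the factor x - 1 appears with exponent 2: the algebraic multiplicity is 2.

rank(A - I) = 1, so the eigenspace has dimension 2 - 1 = 1: the geometric multiplicity is 1.

Since 1 < 2, A is not diagonalizable.

algebraic multiplicity 2, geometric multiplicity 1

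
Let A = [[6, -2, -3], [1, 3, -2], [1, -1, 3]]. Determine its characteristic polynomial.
xI - A = [[x - 6, 2, 3], [-1, x - 3, 2], [-1, 1, x - 3]].

Expanding det(xI - A) along the first row:
det(xI - A) = + (x - 6)·det([[x - 3, 2], [1, x - 3]]) - (2)·det([[-1, 2], [-1, x - 3]]) + (3)·det([[-1, x - 3], [-1, 1]]).

Evaluating gives χ_A(x) = x^3 - 12x^2 + 48x - 64 = (x - 4)^3.

χ_A(x) = (x - 4)^3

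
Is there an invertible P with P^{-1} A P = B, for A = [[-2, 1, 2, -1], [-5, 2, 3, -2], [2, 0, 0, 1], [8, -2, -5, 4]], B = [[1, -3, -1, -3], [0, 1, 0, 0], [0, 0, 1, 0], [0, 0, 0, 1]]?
No.

Both have characteristic polynomial (x - 1)^4 and minimal polynomial (x - 1)^2. But rank(A - I) = 2 for A while rank(B - I) = 1 for B, so the number of Jordan blocks at λ = 1 differs. A and B are not similar.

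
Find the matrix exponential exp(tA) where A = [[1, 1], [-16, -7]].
A has Jordan form J = [[-3, 1], [0, -3]] with A = PJP^{-1}, so e^{tA} = P e^{tJ} P^{-1}.

For a Jordan block J_k(λ), e^{tJ_k(λ)} = e^{λt} · (I + tN + t^2 N^2/2! + ... + t^{k-1} N^{k-1}/(k-1)!) where N is the nilpotent superdiagonal part.

Assembling the blocks and conjugating back gives the entries of e^{tA} as shown above.

e^{tA} = [[(4*t + 1)*e^{-3*t}, t*e^{-3*t}], [-16*t*e^{-3*t}, (1 - 4*t)*e^{-3*t}]]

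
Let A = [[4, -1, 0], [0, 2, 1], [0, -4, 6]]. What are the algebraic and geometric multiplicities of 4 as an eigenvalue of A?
The characteristic polynomial is (x - 4)^3, so the factor x - 4 appears with exponent 3: the algebraic multiplicity is 3.

rank(A - 4I) = 2, so the eigenspace has dimension 3 - 2 = 1: the geometric multiplicity is 1.

Since 1 < 3, A is not diagonalizable.

algebraic multiplicity 3, geometric multiplicity 1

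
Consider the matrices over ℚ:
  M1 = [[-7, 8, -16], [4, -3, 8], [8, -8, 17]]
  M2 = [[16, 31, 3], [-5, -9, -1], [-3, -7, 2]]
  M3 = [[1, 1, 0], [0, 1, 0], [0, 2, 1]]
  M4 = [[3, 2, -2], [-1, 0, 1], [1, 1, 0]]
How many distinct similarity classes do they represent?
3 classes: {M1}, {M2}, {M3, M4}

Characteristic polynomials: χ_{M1} = (x - 5)(x - 1)^2, χ_{M2} = (x - 3)^3, χ_{M3} = (x - 1)^3, χ_{M4} = (x - 1)^3.

{M1}: invariant factors x - 1, (x - 5)(x - 1).

{M2}: invariant factors (x - 3)^3.

{M3, M4}: invariant factors x - 1, (x - 1)^2.

Matrices are similar if and only if their invariant-factor lists agree; the partition into similarity classes is {M1}, {M2}, {M3, M4}.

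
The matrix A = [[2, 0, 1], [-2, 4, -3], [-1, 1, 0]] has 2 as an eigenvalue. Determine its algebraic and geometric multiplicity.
algebraic multiplicity 3, geometric multiplicity 1

The characteristic polynomial is (x - 2)^3, so the factor x - 2 appears with exponent 3: the algebraic multiplicity is 3.

rank(A - 2I) = 2, so the eigenspace has dimension 3 - 2 = 1: the geometric multiplicity is 1.

Since 1 < 3, A is not diagonalizable.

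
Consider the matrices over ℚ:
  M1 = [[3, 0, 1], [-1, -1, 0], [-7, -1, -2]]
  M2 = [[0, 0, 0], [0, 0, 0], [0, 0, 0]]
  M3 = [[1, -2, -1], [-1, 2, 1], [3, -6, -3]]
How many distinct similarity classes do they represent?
Characteristic polynomials: χ_{M1} = x^3, χ_{M2} = x^3, χ_{M3} = x^3.

{M1}: invariant factors x^3.

{M2}: invariant factors x, x, x.

{M3}: invariant factors x, x^2.

Matrices are similar if and only if their invariant-factor lists agree; the partition into similarity classes is {M1}, {M2}, {M3}.

3 classes: {M1}, {M2}, {M3}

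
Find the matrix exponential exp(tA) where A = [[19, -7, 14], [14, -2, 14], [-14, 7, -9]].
e^{tA} = [[(3*e^{7*t} - 2)*e^{-2*t}, (1 - e^{7*t})*e^{-2*t}, (2*e^{7*t} - 2)*e^{-2*t}], [(2*e^{7*t} - 2)*e^{-2*t}, e^{-2*t}, (2*e^{7*t} - 2)*e^{-2*t}], [2*(1 - e^{7*t})*e^{-2*t}, (e^{7*t} - 1)*e^{-2*t}, (2 - e^{7*t})*e^{-2*t}]]

A has Jordan form J = [[-2, 0, 0], [0, 5, 0], [0, 0, 5]] with A = PJP^{-1}, so e^{tA} = P e^{tJ} P^{-1}.

For a Jordan block J_k(λ), e^{tJ_k(λ)} = e^{λt} · (I + tN + t^2 N^2/2! + ... + t^{k-1} N^{k-1}/(k-1)!) where N is the nilpotent superdiagonal part.

Assembling the blocks and conjugating back gives the entries of e^{tA} as shown above.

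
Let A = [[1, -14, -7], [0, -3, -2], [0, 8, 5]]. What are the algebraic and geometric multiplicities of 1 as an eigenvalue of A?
algebraic multiplicity 3, geometric multiplicity 2

The characteristic polynomial is (x - 1)^3, so the factor x - 1 appears with exponent 3: the algebraic multiplicity is 3.

rank(A - I) = 1, so the eigenspace has dimension 3 - 1 = 2: the geometric multiplicity is 2.

Since 2 < 3, A is not diagonalizable.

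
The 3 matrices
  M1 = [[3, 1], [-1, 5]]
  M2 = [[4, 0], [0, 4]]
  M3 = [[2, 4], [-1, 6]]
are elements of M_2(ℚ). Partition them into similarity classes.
2 classes: {M1, M3}, {M2}

Characteristic polynomials: χ_{M1} = (x - 4)^2, χ_{M2} = (x - 4)^2, χ_{M3} = (x - 4)^2.

{M1, M3}: invariant factors (x - 4)^2.

{M2}: invariant factors x - 4, x - 4.

Matrices are similar if and only if their invariant-factor lists agree; the partition into similarity classes is {M1, M3}, {M2}.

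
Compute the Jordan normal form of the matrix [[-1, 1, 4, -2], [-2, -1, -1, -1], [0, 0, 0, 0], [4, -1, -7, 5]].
J = [[0, 1, 0, 0], [0, 0, 0, 0], [0, 0, 0, 0], [0, 0, 0, 3]]

The characteristic polynomial is det(xI - A) = x^3(x - 3), so the eigenvalues are 0 (algebraic multiplicity 3), 3 (algebraic multiplicity 1).

For λ = 0: rank(A) = 2, rank(A^2) = 1. The eigenspace has dimension 4 - 2 = 2, so there are 2 Jordan blocks; the rank sequence gives block sizes [2, 1].

For λ = 3: algebraic multiplicity 1 gives one 1×1 block.

Assembling the blocks gives the Jordan form J above.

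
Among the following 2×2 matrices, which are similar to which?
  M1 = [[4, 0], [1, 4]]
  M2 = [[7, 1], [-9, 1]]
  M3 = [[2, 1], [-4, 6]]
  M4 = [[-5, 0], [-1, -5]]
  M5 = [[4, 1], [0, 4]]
2 classes: {M1, M2, M3, M5}, {M4}

Characteristic polynomials: χ_{M1} = (x - 4)^2, χ_{M2} = (x - 4)^2, χ_{M3} = (x - 4)^2, χ_{M4} = (x + 5)^2, χ_{M5} = (x - 4)^2.

{M1, M2, M3, M5}: invariant factors (x - 4)^2.

{M4}: invariant factors (x + 5)^2.

Matrices are similar if and only if their invariant-factor lists agree; the partition into similarity classes is {M1, M2, M3, M5}, {M4}.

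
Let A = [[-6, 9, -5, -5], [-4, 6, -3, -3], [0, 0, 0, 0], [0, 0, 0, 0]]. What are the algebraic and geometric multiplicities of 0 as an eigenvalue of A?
algebraic multiplicity 4, geometric multiplicity 2

The characteristic polynomial is x^4, so the factor x appears with exponent 4: the algebraic multiplicity is 4.

rank(A) = 2, so the eigenspace has dimension 4 - 2 = 2: the geometric multiplicity is 2.

Since 2 < 4, A is not diagonalizable.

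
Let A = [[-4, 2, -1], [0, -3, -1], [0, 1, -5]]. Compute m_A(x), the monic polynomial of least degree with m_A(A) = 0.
The characteristic polynomial factors as (x + 4)^3. The minimal polynomial is ∏(x - λ)^{k_λ} where k_λ is the size of the largest Jordan block at λ.

For λ = -4: rank(A + 4I) = 2, and the largest Jordan block has size 3 (the smallest k with rank((A + 4I)^k) = rank((A + 4I)^(k+1))).

So m_A(x) = (x + 4)^3.

m_A(x) = (x + 4)^3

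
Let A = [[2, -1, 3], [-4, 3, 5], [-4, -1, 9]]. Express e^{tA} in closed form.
e^{tA} = [[(2 - e^{2*t})*e^{4*t}, -t*e^{4*t}, (t + e^{2*t} - 1)*e^{4*t}], [2*(1 - e^{2*t})*e^{4*t}, (1 - t)*e^{4*t}, (t + 2*e^{2*t} - 2)*e^{4*t}], [2*(1 - e^{2*t})*e^{4*t}, -t*e^{4*t}, (t + 2*e^{2*t} - 1)*e^{4*t}]]

A has Jordan form J = [[4, 1, 0], [0, 4, 0], [0, 0, 6]] with A = PJP^{-1}, so e^{tA} = P e^{tJ} P^{-1}.

For a Jordan block J_k(λ), e^{tJ_k(λ)} = e^{λt} · (I + tN + t^2 N^2/2! + ... + t^{k-1} N^{k-1}/(k-1)!) where N is the nilpotent superdiagonal part.

Assembling the blocks and conjugating back gives the entries of e^{tA} as shown above.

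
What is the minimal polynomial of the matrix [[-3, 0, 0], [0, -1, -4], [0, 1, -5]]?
m_A(x) = (x + 3)^2

The characteristic polynomial factors as (x + 3)^3. The minimal polynomial is ∏(x - λ)^{k_λ} where k_λ is the size of the largest Jordan block at λ.

For λ = -3: rank(A + 3I) = 1, and the largest Jordan block has size 2 (the smallest k with rank((A + 3I)^k) = rank((A + 3I)^(k+1))).

So m_A(x) = (x + 3)^2.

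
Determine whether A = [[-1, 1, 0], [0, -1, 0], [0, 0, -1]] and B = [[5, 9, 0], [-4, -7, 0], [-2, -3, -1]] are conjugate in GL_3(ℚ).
Two matrices over a field are similar if and only if they have the same invariant factors.

Both A and B have characteristic polynomial (x + 1)^3 and minimal polynomial (x + 1)^2. Computing further, both have invariant factors x + 1, (x + 1)^2. Hence A and B are similar.

Yes.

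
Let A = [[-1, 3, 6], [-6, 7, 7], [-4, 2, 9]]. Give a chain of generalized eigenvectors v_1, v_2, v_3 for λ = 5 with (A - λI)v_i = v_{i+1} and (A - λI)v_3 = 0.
v_1 = [[1, 0, 1]]^T, v_2 = [[0, 1, 0]]^T, v_3 = [[3, 2, 2]]^T

We seek v_1 ∈ ker((A - 5I)^3) \ ker((A - 5I)^2), then set v_{i+1} = (A - 5I) v_i.

One such chain is v_1 = [[1, 0, 1]]^T, v_2 = [[0, 1, 0]]^T, v_3 = [[3, 2, 2]]^T. Check: (A - 5I) v_3 = [[0, 0, 0]]^T = 0.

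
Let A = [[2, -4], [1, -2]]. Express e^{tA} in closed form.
e^{tA} = [[2*t + 1, -4*t], [t, 1 - 2*t]]

A has Jordan form J = [[0, 1], [0, 0]] with A = PJP^{-1}, so e^{tA} = P e^{tJ} P^{-1}.

For a Jordan block J_k(λ), e^{tJ_k(λ)} = e^{λt} · (I + tN + t^2 N^2/2! + ... + t^{k-1} N^{k-1}/(k-1)!) where N is the nilpotent superdiagonal part.

Assembling the blocks and conjugating back gives the entries of e^{tA} as shown above.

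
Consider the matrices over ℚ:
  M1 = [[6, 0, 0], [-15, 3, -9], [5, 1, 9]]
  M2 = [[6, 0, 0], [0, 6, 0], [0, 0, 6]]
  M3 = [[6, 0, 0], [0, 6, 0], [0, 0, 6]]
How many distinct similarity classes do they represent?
2 classes: {M1}, {M2, M3}

Characteristic polynomials: χ_{M1} = (x - 6)^3, χ_{M2} = (x - 6)^3, χ_{M3} = (x - 6)^3.

{M1}: invariant factors x - 6, (x - 6)^2.

{M2, M3}: invariant factors x - 6, x - 6, x - 6.

Matrices are similar if and only if their invariant-factor lists agree; the partition into similarity classes is {M1}, {M2, M3}.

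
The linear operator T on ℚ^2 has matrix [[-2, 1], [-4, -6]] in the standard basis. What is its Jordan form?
The characteristic polynomial is det(xI - A) = (x + 4)^2, so the eigenvalues are -4 (algebraic multiplicity 2).

For λ = -4: rank(A + 4I) = 1, rank((A + 4I)^2) = 0. The eigenspace has dimension 2 - 1 = 1, so there is 1 Jordan block; the rank sequence gives block sizes [2].

Assembling the blocks gives the Jordan form J above.

J = [[-4, 1], [0, -4]]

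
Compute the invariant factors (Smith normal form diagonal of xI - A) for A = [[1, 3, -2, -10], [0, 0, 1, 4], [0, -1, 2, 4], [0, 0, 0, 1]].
x - 1, (x - 1)^3

The Jordan structure of A has elementary divisors (x - 1)^3, (x - 1). Arranging the block sizes at each eigenvalue in decreasing order and taking row products gives the invariant factors.

Invariant factors (smallest first, each dividing the next): x - 1, (x - 1)^3.

Check: the last factor (x - 1)^3 is the minimal polynomial, and the product (x - 1)^4 is the characteristic polynomial.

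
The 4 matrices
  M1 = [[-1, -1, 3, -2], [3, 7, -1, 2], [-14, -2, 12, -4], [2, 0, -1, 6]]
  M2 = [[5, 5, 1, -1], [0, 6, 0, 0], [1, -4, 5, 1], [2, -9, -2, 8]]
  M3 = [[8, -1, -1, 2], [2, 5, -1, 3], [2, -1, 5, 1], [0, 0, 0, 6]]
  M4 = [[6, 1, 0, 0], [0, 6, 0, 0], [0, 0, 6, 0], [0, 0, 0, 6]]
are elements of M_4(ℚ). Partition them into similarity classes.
Characteristic polynomials: χ_{M1} = (x - 6)^4, χ_{M2} = (x - 6)^4, χ_{M3} = (x - 6)^4, χ_{M4} = (x - 6)^4.

{M1, M2, M3}: invariant factors (x - 6)^2, (x - 6)^2.

{M4}: invariant factors x - 6, x - 6, (x - 6)^2.

Matrices are similar if and only if their invariant-factor lists agree; the partition into similarity classes is {M1, M2, M3}, {M4}.

2 classes: {M1, M2, M3}, {M4}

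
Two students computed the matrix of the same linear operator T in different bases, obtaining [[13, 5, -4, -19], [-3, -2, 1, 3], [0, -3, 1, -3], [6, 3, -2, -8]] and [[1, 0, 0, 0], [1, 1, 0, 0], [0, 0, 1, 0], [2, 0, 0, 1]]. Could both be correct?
Both have characteristic polynomial (x - 1)^4, but the minimal polynomial of A is (x - 1)^3 while the minimal polynomial of B is (x - 1)^2. The minimal polynomial is a similarity invariant, so A and B are not similar.

No.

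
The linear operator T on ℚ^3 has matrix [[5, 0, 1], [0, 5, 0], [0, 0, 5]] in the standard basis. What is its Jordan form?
J = [[5, 1, 0], [0, 5, 0], [0, 0, 5]]

The characteristic polynomial is det(xI - A) = (x - 5)^3, so the eigenvalues are 5 (algebraic multiplicity 3).

For λ = 5: rank(A - 5I) = 1, rank((A - 5I)^2) = 0. The eigenspace has dimension 3 - 1 = 2, so there are 2 Jordan blocks; the rank sequence gives block sizes [2, 1].

Assembling the blocks gives the Jordan form J above.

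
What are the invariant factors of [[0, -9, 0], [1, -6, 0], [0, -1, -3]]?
The Jordan structure of A has elementary divisors (x + 3)^3. Arranging the block sizes at each eigenvalue in decreasing order and taking row products gives the invariant factors.

Invariant factors (smallest first, each dividing the next): (x + 3)^3.

Check: the last factor (x + 3)^3 is the minimal polynomial, and the product (x + 3)^3 is the characteristic polynomial.

(x + 3)^3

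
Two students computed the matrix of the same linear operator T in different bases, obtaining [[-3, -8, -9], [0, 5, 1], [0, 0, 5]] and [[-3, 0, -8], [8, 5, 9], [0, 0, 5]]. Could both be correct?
Two matrices over a field are similar if and only if they have the same invariant factors.

Both A and B have characteristic polynomial (x - 5)^2(x + 3) and minimal polynomial (x - 5)^2(x + 3). Computing further, both have invariant factors (x - 5)^2(x + 3). Hence A and B are similar.

Yes.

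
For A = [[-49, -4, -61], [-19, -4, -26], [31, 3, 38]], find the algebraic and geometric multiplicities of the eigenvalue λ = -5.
The characteristic polynomial is (x + 5)^3, so the factor x + 5 appears with exponent 3: the algebraic multiplicity is 3.

rank(A + 5I) = 2, so the eigenspace has dimension 3 - 2 = 1: the geometric multiplicity is 1.

Since 1 < 3, A is not diagonalizable.

algebraic multiplicity 3, geometric multiplicity 1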